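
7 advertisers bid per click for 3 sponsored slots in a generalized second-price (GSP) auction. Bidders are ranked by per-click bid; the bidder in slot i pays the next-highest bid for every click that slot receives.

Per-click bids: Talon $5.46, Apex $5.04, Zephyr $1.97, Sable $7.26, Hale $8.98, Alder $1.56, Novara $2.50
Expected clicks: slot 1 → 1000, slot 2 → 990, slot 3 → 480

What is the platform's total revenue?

Total revenue: $15084.60

Sorting advertisers: $8.98 (Hale) > $7.26 (Sable) > $5.46 (Talon) > $5.04 (Apex) > …
Slot 1: Hale pays $7.26 × 1000 = $7260.00
Slot 2: Sable pays $5.46 × 990 = $5405.40
Slot 3: Talon pays $5.04 × 480 = $2419.20
Total = $15084.60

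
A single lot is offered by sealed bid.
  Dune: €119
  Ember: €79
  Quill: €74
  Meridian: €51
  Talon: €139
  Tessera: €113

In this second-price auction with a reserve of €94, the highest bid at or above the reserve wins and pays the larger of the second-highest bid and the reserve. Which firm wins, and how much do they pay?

Talon pays €119

Second-price auction with a reserve of €94: the highest bid at or above the reserve wins and pays the larger of the second-highest bid and the reserve.
Sorting bids: 139 (Talon) > 119 (Dune) > 113 (Tessera) > 79 (Ember) > 74 (Quill) > 51 (Meridian)
Talon has the top bid at or above the reserve (€139).
Second-highest bid €119 exceeds the reserve €94 → payment €119.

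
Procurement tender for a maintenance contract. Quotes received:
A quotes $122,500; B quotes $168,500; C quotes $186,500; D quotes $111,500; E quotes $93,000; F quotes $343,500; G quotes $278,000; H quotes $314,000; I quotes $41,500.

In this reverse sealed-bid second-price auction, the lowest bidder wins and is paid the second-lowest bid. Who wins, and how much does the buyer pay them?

Reverse sealed-bid second-price auction: the lowest bidder wins and is paid the second-lowest bid.
Bids ranked: 41,500 (I) < 93,000 (E) < 111,500 (D) < 122,500 (A) < 168,500 (B) < 186,500 (C) < …
I wins with the lowest bid; price is set by the runner-up at $93,000.

I is paid $93,000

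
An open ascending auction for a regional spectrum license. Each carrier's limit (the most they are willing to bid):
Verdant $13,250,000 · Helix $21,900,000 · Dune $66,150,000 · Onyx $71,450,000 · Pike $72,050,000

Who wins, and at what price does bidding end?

Rule: the price rises until one bidder remains; the winner pays the price at which the last rival dropped out.
Sorting limits: 72,050,000 (Pike) > 71,450,000 (Onyx) > 66,150,000 (Dune) > 21,900,000 (Helix) > 13,250,000 (Verdant)
Once the price passes $71,450,000, only Pike is left; the hammer falls at Onyx's limit of $71,450,000.

Pike wins at $71,450,000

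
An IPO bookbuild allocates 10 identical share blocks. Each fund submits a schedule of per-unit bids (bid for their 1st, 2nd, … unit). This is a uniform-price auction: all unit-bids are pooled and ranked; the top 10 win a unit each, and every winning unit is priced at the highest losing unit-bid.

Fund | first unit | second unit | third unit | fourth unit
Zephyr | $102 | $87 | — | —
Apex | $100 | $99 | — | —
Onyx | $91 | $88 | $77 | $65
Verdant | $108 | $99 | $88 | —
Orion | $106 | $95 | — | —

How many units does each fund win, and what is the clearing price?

Apex 2, Onyx 2, Orion 2, Verdant 3, Zephyr 1; clearing price $87

Merging the schedules and taking the best 10: 108 (Verdant-1), 106 (Orion-1), 102 (Zephyr-1), 100 (Apex-1), 99 (Apex-2), 99 (Verdant-2), 95 (Orion-2), 91 (Onyx-1), 88 (Onyx-2), 88 (Verdant-3)
Highest rejected unit-bid = $87.
Allocation: Apex 2, Onyx 2, Orion 2, Verdant 3, Zephyr 1.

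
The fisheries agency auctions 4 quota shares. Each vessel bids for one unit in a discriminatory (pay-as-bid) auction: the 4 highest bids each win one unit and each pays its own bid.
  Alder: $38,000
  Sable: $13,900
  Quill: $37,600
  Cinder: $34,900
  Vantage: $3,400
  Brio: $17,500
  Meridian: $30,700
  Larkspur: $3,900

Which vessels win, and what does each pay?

Alder $38,000, Quill $37,600, Cinder $34,900, Meridian $30,700

Bids ranked high→low: 38,000 (Alder), 37,600 (Quill), 34,900 (Cinder), 30,700 (Meridian), 17,500 (Brio), 13,900 (Sable), …
The 4 highest are Alder, Quill, Cinder, Meridian.
Each winner pays its own bid: Alder $38,000, Quill $37,600, Cinder $34,900, Meridian $30,700.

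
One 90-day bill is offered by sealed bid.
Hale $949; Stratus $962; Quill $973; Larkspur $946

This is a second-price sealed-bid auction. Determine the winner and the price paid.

Rule: the highest bidder wins and pays the second-highest bid.
Bids in order: 973 (Quill) > 962 (Stratus) > 949 (Hale) > 946 (Larkspur)
Quill is highest; pays the second-highest bid, $962.

Quill pays $962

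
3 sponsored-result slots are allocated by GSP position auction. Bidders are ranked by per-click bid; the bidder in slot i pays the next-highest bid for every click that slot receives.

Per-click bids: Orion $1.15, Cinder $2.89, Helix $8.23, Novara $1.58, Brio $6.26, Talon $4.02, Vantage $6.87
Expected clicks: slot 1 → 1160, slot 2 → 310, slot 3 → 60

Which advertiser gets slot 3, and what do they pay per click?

Brio; $4.02 per click

Ranked by bid: $8.23 (Helix) > $6.87 (Vantage) > $6.26 (Brio) > $4.02 (Talon) > …
Slot 3 goes to the third-ranked bidder, Brio, who pays the next bid down: $4.02/click.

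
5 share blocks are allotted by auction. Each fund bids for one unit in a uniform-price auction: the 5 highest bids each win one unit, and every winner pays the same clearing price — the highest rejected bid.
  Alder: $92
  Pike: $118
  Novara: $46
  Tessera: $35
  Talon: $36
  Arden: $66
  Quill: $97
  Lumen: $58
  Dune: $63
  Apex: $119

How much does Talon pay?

Sorting: 119 (Apex), 118 (Pike), 97 (Quill), 92 (Alder), 66 (Arden), 63 (Dune), 58 (Lumen), …
The 5 highest are Apex, Pike, Quill, Alder, Arden.
Highest unsuccessful bid: $63 → clearing price.
Talon does not win → pays $0.

Talon pays $0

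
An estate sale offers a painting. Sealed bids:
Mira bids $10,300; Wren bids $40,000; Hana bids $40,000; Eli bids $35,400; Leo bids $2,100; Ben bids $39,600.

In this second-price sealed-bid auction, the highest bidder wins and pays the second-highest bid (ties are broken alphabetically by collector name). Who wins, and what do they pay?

Rule: the highest bidder wins and pays the second-highest bid.
Bids ranked: 40,000 (Hana) > 40,000 (Wren) > 39,600 (Ben) > 35,400 (Eli) > 10,300 (Mira) > 2,100 (Leo)
Tie at $40,000 → Hana wins by tie-break.
Hana is highest; pays the second-highest bid, $40,000.

Hana pays $40,000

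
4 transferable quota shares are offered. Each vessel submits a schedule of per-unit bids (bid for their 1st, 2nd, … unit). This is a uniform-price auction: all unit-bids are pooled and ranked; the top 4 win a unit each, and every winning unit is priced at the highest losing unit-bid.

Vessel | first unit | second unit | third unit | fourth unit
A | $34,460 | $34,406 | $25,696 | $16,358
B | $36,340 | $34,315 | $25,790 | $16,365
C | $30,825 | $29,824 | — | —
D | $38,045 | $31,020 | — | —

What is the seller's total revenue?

Merging the schedules and taking the best 4: 38,045 (D-1), 36,340 (B-1), 34,460 (A-1), 34,406 (A-2)
The (k+1)-th unit-bid is $34,315.
Allocation: A 2, B 1, D 1. Every unit priced at $34,315.
Revenue = 4 × 34,315 = $137,260.

Total revenue: $137,260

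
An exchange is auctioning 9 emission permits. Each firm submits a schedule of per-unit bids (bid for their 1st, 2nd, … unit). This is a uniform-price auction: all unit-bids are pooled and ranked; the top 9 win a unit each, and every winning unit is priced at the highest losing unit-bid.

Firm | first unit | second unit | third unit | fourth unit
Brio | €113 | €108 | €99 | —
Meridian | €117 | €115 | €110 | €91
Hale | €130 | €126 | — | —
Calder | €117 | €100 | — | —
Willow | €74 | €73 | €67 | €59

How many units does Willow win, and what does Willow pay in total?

All unit-bids, highest first — top 9: 130 (Hale-1), 126 (Hale-2), 117 (Meridian-1), 117 (Calder-1), 115 (Meridian-2), 113 (Brio-1), 110 (Meridian-3), 108 (Brio-2), 100 (Calder-2)
The (k+1)-th unit-bid is €99.
Willow wins 0 unit(s) at €99 each.

Willow: 0 units, pays €0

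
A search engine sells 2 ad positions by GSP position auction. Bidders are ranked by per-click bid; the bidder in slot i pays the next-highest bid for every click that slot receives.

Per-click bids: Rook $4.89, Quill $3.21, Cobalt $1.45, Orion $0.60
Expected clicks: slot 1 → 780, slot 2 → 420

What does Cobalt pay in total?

Per-click bids in order: $4.89 (Rook) > $3.21 (Quill) > $1.45 (Cobalt) > …
Cobalt ranks below slot 2 → no slot, pays nothing.

Cobalt pays $0.00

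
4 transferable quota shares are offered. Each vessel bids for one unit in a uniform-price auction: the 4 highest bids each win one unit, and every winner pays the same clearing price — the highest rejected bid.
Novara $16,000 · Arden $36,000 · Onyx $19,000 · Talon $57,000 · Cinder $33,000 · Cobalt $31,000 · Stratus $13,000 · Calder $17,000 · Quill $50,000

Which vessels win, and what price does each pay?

Talon, Quill, Arden, Cinder; each pays $31,000

Ordering the bids: 57,000 (Talon), 50,000 (Quill), 36,000 (Arden), 33,000 (Cinder), 31,000 (Cobalt), 19,000 (Onyx), …
Top 4: Talon, Quill, Arden, Cinder.
Clearing price = highest rejected bid = $31,000.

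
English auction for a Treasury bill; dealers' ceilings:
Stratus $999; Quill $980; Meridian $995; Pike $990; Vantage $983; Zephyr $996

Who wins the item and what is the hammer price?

Stratus wins at $996

Limits in order: 999 (Stratus) > 996 (Zephyr) > 995 (Meridian) > 990 (Pike) > 983 (Vantage) > 980 (Quill)
Zephyr is the last rival to drop out, at $996; Stratus remains and wins at that price.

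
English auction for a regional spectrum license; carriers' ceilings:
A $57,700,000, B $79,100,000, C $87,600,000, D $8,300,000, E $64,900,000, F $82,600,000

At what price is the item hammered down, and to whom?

C wins at $82,600,000

Ascending (English) auction: the price rises until one bidder remains; the winner pays the price at which the last rival dropped out.
Limits ranked: 87,600,000 (C) > 82,600,000 (F) > 79,100,000 (B) > 64,900,000 (E) > 57,700,000 (A) > 8,300,000 (D)
F is the last rival to drop out, at $82,600,000; C remains and wins at that price.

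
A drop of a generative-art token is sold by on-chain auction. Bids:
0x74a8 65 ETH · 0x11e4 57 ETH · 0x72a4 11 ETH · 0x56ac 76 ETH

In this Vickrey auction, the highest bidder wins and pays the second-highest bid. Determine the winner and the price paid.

0x56ac pays 65 ETH

Bids in order: 76 (0x56ac) > 65 (0x74a8) > 57 (0x11e4) > 11 (0x72a4)
0x56ac wins with the highest bid; price is set by the runner-up at 65 ETH.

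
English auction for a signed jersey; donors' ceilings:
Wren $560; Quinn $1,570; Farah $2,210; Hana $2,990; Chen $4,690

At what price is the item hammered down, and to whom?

Limits ranked: 4,690 (Chen) > 2,990 (Hana) > 2,210 (Farah) > 1,570 (Quinn) > 560 (Wren)
Bidding ends when Hana exits at $2,990; Chen takes it.

Chen wins at $2,990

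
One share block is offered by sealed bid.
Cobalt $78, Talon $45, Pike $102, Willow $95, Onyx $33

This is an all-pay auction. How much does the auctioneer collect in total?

Total revenue: $353

Sorting bids: 102 (Pike) > 95 (Willow) > 78 (Cobalt) > 45 (Talon) > 33 (Onyx)
Every bidder forfeits their bid regardless of winning.
Revenue = 78 + 45 + 102 + 95 + 33 = $353.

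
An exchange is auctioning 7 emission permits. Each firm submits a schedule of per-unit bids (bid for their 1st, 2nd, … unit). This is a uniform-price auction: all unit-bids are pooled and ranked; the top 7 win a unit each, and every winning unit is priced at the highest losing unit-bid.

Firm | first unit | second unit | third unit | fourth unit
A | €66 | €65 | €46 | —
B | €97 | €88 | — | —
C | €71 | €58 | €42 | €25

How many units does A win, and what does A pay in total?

A: 3 units, pays €126

Merging the schedules and taking the best 7: 97 (B-1), 88 (B-2), 71 (C-1), 66 (A-1), 65 (A-2), 58 (C-2), 46 (A-3)
Highest rejected unit-bid = €42.
A wins 3 unit(s) at €42 each.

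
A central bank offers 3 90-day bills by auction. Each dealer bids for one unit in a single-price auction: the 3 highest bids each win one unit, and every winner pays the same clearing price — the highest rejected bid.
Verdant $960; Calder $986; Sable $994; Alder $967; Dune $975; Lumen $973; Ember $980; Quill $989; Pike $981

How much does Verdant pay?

Ordering the bids: 994 (Sable), 989 (Quill), 986 (Calder), 981 (Pike), 980 (Ember), …
Top 3: Sable, Quill, Calder.
Highest unsuccessful bid: $981 → clearing price.
Verdant does not win → pays $0.

Verdant pays $0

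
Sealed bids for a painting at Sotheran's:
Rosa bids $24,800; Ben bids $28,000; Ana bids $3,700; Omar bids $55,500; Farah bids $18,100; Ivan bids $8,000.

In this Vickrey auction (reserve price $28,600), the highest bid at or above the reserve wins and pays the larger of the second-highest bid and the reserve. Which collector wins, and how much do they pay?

Bids ranked: 55,500 (Omar) > 28,000 (Ben) > 24,800 (Rosa) > 18,100 (Farah) > 8,000 (Ivan) > 3,700 (Ana)
Highest eligible bid: Omar at $55,500.
max(second-highest $28,000, reserve $28,600) = $28,600.

Omar pays $28,600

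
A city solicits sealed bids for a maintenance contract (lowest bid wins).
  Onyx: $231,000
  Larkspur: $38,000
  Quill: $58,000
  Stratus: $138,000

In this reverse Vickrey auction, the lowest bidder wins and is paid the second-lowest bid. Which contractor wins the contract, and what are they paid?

Larkspur is paid $58,000

Rule: the lowest bidder wins and is paid the second-lowest bid.
Sorting bids: 38,000 (Larkspur) < 58,000 (Quill) < 138,000 (Stratus) < 231,000 (Onyx)
Larkspur is lowest; is paid the second-lowest bid, $58,000.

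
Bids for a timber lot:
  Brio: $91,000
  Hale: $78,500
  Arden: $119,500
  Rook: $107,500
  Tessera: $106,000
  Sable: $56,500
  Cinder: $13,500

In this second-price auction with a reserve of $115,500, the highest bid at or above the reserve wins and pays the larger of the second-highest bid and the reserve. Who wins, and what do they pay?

Second-price auction with a reserve of $115,500: the highest bid at or above the reserve wins and pays the larger of the second-highest bid and the reserve.
Bids ranked: 119,500 (Arden) > 107,500 (Rook) > 106,000 (Tessera) > 91,000 (Brio) > 78,500 (Hale) > 56,500 (Sable) > …
Highest eligible bid: Arden at $119,500.
max(second-highest $107,500, reserve $115,500) = $115,500.

Arden pays $115,500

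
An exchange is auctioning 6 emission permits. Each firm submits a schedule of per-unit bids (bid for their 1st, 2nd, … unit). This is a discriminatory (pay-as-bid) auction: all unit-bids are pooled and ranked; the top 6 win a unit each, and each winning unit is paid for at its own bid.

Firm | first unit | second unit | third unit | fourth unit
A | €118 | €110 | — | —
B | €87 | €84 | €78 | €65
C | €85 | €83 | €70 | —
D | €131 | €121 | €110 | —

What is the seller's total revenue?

Total revenue: €677

Pooled unit-bids ranked (top 6): 131 (D-1), 121 (D-2), 118 (A-1), 110 (A-2), 110 (D-3), 87 (B-1)
Next rejected bid: €85 (not a price — pay-as-bid).
Each winning unit pays its own bid.
Revenue = 131 + 121 + 118 + 110 + 110 + 87 = €677.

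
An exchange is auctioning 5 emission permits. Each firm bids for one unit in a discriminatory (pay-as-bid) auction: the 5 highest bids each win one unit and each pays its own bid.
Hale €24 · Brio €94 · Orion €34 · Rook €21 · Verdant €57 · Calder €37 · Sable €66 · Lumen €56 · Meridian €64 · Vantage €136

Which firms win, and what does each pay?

Vantage €136, Brio €94, Sable €66, Meridian €64, Verdant €57

Sorting: 136 (Vantage), 94 (Brio), 66 (Sable), 64 (Meridian), 57 (Verdant), 56 (Lumen), 37 (Calder), …
The 5 highest are Vantage, Brio, Sable, Meridian, Verdant.
Each winner pays its own bid: Vantage €136, Brio €94, Sable €66, Meridian €64, Verdant €57.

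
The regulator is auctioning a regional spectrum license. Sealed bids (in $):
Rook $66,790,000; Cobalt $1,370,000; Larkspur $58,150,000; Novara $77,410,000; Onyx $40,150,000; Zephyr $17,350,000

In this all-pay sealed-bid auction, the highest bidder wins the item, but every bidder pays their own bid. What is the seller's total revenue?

Sorting bids: 77,410,000 (Novara) > 66,790,000 (Rook) > 58,150,000 (Larkspur) > 40,150,000 (Onyx) > 17,350,000 (Zephyr) > 1,370,000 (Cobalt)
Every bidder forfeits their bid regardless of winning.
Revenue = 66,790,000 + 1,370,000 + 58,150,000 + 77,410,000 + 40,150,000 + 17,350,000 = $261,220,000.

Total revenue: $261,220,000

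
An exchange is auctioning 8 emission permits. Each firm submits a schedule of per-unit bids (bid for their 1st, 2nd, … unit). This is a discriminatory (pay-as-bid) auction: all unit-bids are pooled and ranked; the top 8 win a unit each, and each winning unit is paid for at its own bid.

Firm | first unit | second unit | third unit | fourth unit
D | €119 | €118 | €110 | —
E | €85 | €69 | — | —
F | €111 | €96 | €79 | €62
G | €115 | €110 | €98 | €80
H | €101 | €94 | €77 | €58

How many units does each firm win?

All unit-bids, highest first — top 8: 119 (D-1), 118 (D-2), 115 (G-1), 111 (F-1), 110 (D-3), 110 (G-2), 101 (H-1), 98 (G-3)
Next rejected bid: €96 (not a price — pay-as-bid).
Allocation: D 3, F 1, G 3, H 1.

D 3, F 1, G 3, H 1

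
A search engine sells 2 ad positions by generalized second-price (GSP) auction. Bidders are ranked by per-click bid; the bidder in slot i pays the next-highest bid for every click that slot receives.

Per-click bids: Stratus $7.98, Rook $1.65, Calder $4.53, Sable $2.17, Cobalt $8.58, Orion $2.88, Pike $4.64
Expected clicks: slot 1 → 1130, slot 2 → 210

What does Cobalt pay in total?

Ranked by bid: $8.58 (Cobalt) > $7.98 (Stratus) > $4.64 (Pike) > …
Cobalt holds slot 1 → pays next bid $7.98 × 1130 clicks = $9017.40.

Cobalt pays $9017.40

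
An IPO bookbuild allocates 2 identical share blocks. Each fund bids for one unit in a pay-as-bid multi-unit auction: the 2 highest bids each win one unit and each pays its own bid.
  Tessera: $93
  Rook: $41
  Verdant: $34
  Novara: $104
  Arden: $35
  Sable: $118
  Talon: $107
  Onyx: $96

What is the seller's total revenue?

Bids ranked high→low: 118 (Sable), 107 (Talon), 104 (Novara), 96 (Onyx), …
Winners (2 units): Sable, Talon.
Total revenue = 118 + 107 = $225.

Total revenue: $225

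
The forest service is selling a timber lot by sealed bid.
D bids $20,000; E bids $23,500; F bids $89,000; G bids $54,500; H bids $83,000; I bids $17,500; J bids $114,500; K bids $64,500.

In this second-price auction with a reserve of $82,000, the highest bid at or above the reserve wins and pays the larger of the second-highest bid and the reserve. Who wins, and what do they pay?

J pays $89,000

Bids ranked: 114,500 (J) > 89,000 (F) > 83,000 (H) > 64,500 (K) > 54,500 (G) > 23,500 (E) > …
Highest eligible bid: J at $114,500.
max(second-highest $89,000, reserve $82,000) = $89,000; the reserve does not bind.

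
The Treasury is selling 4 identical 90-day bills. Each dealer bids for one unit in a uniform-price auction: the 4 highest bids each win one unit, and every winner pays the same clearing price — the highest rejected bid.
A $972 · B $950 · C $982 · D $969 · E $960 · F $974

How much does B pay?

Sorting: 982 (C), 974 (F), 972 (A), 969 (D), 960 (E), 950 (B)
Winners (4 units): C, F, A, D.
Clearing price = highest rejected bid = $960.
B does not win → pays $0.

B pays $0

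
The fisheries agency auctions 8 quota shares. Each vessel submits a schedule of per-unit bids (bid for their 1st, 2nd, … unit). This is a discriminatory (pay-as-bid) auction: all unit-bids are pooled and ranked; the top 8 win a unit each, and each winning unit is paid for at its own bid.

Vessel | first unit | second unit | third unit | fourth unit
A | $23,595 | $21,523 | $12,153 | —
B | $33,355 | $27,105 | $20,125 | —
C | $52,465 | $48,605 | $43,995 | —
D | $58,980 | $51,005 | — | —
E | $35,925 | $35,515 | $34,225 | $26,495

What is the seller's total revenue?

Merging the schedules and taking the best 8: 58,980 (D-1), 52,465 (C-1), 51,005 (D-2), 48,605 (C-2), 43,995 (C-3), 35,925 (E-1), 35,515 (E-2), 34,225 (E-3)
Next rejected bid: $33,355 (not a price — pay-as-bid).
Each winning unit pays its own bid.
Revenue = 58,980 + 52,465 + 51,005 + 48,605 + 43,995 + 35,925 + 35,515 + 34,225 = $360,715.

Total revenue: $360,715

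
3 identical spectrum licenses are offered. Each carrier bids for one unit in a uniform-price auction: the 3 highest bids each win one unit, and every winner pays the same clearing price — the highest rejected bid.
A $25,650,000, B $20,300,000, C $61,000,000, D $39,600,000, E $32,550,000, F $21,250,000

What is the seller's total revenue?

Total revenue: $76,950,000

Ordering the bids: 61,000,000 (C), 39,600,000 (D), 32,550,000 (E), 25,650,000 (A), 21,250,000 (F), …
Top 3: C, D, E.
Clearing price = highest rejected bid = $25,650,000.
Total revenue = 3 × $25,650,000 = $76,950,000.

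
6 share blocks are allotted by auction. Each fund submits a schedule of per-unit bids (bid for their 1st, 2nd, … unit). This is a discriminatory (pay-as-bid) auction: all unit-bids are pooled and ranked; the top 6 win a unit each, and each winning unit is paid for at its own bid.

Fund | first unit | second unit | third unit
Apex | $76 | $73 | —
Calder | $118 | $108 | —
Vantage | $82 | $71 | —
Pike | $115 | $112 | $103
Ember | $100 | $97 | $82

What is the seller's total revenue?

Total revenue: $656

Merging the schedules and taking the best 6: 118 (Calder-1), 115 (Pike-1), 112 (Pike-2), 108 (Calder-2), 103 (Pike-3), 100 (Ember-1)
Next rejected bid: $97 (not a price — pay-as-bid).
Each winning unit pays its own bid.
Revenue = 118 + 115 + 112 + 108 + 103 + 100 = $656.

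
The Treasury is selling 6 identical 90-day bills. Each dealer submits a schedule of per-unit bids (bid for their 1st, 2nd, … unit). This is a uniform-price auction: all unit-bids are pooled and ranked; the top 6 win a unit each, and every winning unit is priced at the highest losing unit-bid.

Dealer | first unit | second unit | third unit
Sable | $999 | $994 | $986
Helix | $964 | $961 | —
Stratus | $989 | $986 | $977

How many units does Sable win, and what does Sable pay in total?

Pooled unit-bids ranked (top 6): 999 (Sable-1), 994 (Sable-2), 989 (Stratus-1), 986 (Sable-3), 986 (Stratus-2), 977 (Stratus-3)
Highest rejected unit-bid = $964.
Sable wins 3 unit(s) at $964 each.

Sable: 3 units, pays $2,892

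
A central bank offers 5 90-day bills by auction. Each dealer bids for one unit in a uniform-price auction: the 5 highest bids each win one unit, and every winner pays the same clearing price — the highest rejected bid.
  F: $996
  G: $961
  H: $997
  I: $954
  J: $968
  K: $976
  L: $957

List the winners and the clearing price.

Ordering the bids: 997 (H), 996 (F), 976 (K), 968 (J), 961 (G), 957 (L), 954 (I)
Winners (5 units): H, F, K, J, G.
Highest unsuccessful bid: $957 → clearing price.

H, F, K, J, G; each pays $957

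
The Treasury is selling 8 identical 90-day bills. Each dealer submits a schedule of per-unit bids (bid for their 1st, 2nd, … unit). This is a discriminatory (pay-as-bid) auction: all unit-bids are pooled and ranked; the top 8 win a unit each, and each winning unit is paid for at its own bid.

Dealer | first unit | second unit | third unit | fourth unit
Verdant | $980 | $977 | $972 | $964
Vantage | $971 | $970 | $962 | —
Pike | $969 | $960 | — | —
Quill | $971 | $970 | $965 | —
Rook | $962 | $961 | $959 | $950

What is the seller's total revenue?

All unit-bids, highest first — top 8: 980 (Verdant-1), 977 (Verdant-2), 972 (Verdant-3), 971 (Vantage-1), 971 (Quill-1), 970 (Vantage-2), 970 (Quill-2), 969 (Pike-1)
Next rejected bid: $965 (not a price — pay-as-bid).
Each winning unit pays its own bid.
Revenue = 980 + 977 + 972 + 971 + 971 + 970 + 970 + 969 = $7,780.

Total revenue: $7,780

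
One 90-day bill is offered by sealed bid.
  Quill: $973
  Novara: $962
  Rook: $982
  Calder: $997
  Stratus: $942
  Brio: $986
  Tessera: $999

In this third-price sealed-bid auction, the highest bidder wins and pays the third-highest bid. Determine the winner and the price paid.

Bids in order: 999 (Tessera) > 997 (Calder) > 986 (Brio) > 982 (Rook) > 973 (Quill) > 962 (Novara) > …
Tessera wins; payment is bid #3 in the ranking = $986.

Tessera pays $986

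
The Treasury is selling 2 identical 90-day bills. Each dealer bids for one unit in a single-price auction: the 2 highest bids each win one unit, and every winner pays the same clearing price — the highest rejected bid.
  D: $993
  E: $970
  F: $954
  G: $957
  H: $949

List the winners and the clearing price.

D, E; each pays $957

Ordering the bids: 993 (D), 970 (E), 957 (G), 954 (F), …
Winners (2 units): D, E.
Clearing price = highest rejected bid = $957.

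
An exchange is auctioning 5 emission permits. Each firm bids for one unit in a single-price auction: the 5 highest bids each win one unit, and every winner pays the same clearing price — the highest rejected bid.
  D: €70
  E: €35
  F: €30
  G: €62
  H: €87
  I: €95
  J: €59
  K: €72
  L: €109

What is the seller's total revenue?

Ordering the bids: 109 (L), 95 (I), 87 (H), 72 (K), 70 (D), 62 (G), 59 (J), …
The 5 highest are L, I, H, K, D.
Clearing price = highest rejected bid = €62.
Total revenue = 5 × €62 = €310.

Total revenue: €310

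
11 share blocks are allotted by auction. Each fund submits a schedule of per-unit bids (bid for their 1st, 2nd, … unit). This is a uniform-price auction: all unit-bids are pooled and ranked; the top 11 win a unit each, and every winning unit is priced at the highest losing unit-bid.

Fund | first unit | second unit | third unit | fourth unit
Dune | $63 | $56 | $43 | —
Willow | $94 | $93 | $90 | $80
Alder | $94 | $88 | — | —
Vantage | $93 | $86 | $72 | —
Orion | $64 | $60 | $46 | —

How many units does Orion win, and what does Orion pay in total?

Orion: 1 unit, pays $60

All unit-bids, highest first — top 11: 94 (Willow-1), 94 (Alder-1), 93 (Willow-2), 93 (Vantage-1), 90 (Willow-3), 88 (Alder-2), 86 (Vantage-2), 80 (Willow-4), 72 (Vantage-3), 64 (Orion-1), 63 (Dune-1)
Highest rejected unit-bid = $60.
Orion wins 1 unit(s) at $60 each.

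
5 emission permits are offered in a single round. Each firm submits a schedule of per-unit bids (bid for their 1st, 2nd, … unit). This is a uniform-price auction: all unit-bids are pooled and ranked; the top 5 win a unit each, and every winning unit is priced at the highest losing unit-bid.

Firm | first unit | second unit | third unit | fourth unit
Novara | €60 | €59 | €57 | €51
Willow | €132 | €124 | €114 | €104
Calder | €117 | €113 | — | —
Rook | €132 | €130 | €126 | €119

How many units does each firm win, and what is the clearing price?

Rook 3, Willow 2; clearing price €119

All unit-bids, highest first — top 5: 132 (Willow-1), 132 (Rook-1), 130 (Rook-2), 126 (Rook-3), 124 (Willow-2)
First bid not allocated: €119.
Allocation: Rook 3, Willow 2.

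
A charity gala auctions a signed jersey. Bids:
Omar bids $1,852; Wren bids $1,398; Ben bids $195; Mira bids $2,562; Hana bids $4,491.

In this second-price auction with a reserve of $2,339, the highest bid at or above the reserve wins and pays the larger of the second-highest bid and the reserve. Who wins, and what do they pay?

Hana pays $2,562

Rule: the highest bid at or above the reserve wins and pays the larger of the second-highest bid and the reserve.
Bids in order: 4,491 (Hana) > 2,562 (Mira) > 1,852 (Omar) > 1,398 (Wren) > 195 (Ben)
Highest eligible bid: Hana at $4,491.
Second-highest bid $2,562 exceeds the reserve $2,339 → payment $2,562.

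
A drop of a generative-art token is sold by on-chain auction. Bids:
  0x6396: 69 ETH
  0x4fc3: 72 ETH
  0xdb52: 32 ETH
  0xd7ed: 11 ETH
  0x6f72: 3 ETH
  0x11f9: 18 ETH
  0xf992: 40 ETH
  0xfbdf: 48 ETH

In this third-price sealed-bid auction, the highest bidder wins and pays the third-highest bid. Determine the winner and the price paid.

Bids in order: 72 (0x4fc3) > 69 (0x6396) > 48 (0xfbdf) > 40 (0xf992) > 32 (0xdb52) > 18 (0x11f9) > …
0x4fc3 is highest; pays the third-highest bid, 48 ETH.

0x4fc3 pays 48 ETH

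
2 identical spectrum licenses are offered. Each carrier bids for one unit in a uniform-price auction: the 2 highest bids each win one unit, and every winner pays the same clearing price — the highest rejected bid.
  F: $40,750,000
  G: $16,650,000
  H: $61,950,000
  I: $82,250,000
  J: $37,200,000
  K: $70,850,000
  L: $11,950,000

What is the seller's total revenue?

Total revenue: $123,900,000

Sorting: 82,250,000 (I), 70,850,000 (K), 61,950,000 (H), 40,750,000 (F), …
Winners (2 units): I, K.
Clearing price = highest rejected bid = $61,950,000.
Total revenue = 2 × $61,950,000 = $123,900,000.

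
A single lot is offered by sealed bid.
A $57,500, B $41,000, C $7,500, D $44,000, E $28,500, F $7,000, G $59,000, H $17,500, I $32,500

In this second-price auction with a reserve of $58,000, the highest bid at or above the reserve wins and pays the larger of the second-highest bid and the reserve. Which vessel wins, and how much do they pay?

Rule: the highest bid at or above the reserve wins and pays the larger of the second-highest bid and the reserve.
Bids ranked: 59,000 (G) > 57,500 (A) > 44,000 (D) > 41,000 (B) > 32,500 (I) > 28,500 (E) > …
G has the top bid at or above the reserve ($59,000).
max(second-highest $57,500, reserve $58,000) = $58,000.

G pays $58,000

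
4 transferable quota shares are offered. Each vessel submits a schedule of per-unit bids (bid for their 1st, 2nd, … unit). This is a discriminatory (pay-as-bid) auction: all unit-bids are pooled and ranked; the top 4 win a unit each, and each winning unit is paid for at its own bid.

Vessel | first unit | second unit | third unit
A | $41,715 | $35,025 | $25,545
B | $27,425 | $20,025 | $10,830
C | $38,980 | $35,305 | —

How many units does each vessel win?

A 2, C 2

Merging the schedules and taking the best 4: 41,715 (A-1), 38,980 (C-1), 35,305 (C-2), 35,025 (A-2)
Next rejected bid: $27,425 (not a price — pay-as-bid).
Allocation: A 2, C 2.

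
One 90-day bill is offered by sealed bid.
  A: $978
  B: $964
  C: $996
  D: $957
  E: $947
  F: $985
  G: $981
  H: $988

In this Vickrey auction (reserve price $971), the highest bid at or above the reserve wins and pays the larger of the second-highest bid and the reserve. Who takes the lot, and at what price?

C pays $988

Sorting bids: 996 (C) > 988 (H) > 985 (F) > 981 (G) > 978 (A) > 964 (B) > …
C has the top bid at or above the reserve ($996).
Second-highest bid $988 exceeds the reserve $971 → payment $988.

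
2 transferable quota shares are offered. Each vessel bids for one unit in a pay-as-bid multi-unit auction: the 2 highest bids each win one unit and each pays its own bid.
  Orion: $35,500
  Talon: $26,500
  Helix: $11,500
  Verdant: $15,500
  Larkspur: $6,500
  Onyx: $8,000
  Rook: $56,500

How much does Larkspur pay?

Larkspur pays $0

Sorting: 56,500 (Rook), 35,500 (Orion), 26,500 (Talon), 15,500 (Verdant), …
Top 2: Rook, Orion.
Larkspur does not win → $0.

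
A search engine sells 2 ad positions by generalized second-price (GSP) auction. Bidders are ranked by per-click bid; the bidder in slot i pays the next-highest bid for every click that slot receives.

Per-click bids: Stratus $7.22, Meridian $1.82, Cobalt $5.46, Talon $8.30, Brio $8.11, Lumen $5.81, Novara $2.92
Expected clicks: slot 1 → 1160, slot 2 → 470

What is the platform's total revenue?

Sorting advertisers: $8.30 (Talon) > $8.11 (Brio) > $7.22 (Stratus) > …
Slot 1: Talon pays $8.11 × 1160 = $9407.60
Slot 2: Brio pays $7.22 × 470 = $3393.40
Total = $12801.00

Total revenue: $12801.00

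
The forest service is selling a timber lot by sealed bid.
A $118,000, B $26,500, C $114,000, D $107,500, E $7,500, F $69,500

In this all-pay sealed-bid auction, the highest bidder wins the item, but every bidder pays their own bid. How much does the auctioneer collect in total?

All-pay sealed-bid auction: the highest bidder wins the item, but every bidder pays their own bid.
Bids in order: 118,000 (A) > 114,000 (C) > 107,500 (D) > 69,500 (F) > 26,500 (B) > 7,500 (E)
Every bidder forfeits their bid regardless of winning.
Revenue = 118,000 + 26,500 + 114,000 + 107,500 + 7,500 + 69,500 = $443,000.

Total revenue: $443,000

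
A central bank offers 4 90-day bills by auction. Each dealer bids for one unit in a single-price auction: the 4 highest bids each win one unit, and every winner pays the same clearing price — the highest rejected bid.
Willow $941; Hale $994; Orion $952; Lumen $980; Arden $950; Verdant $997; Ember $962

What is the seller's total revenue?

Total revenue: $3,808

Sorting: 997 (Verdant), 994 (Hale), 980 (Lumen), 962 (Ember), 952 (Orion), 950 (Arden), …
The 4 highest are Verdant, Hale, Lumen, Ember.
Clearing price = highest rejected bid = $952.
Total revenue = 4 × $952 = $3,808.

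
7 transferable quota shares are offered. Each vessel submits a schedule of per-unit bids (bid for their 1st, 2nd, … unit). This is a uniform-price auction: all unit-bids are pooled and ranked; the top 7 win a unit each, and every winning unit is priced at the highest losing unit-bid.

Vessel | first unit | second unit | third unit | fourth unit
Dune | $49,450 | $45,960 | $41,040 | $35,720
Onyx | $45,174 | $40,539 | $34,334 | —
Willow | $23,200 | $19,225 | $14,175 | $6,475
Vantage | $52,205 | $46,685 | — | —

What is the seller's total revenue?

Pooled unit-bids ranked (top 7): 52,205 (Vantage-1), 49,450 (Dune-1), 46,685 (Vantage-2), 45,960 (Dune-2), 45,174 (Onyx-1), 41,040 (Dune-3), 40,539 (Onyx-2)
Highest rejected unit-bid = $35,720.
Allocation: Dune 3, Onyx 2, Vantage 2. Every unit priced at $35,720.
Revenue = 7 × 35,720 = $250,040.

Total revenue: $250,040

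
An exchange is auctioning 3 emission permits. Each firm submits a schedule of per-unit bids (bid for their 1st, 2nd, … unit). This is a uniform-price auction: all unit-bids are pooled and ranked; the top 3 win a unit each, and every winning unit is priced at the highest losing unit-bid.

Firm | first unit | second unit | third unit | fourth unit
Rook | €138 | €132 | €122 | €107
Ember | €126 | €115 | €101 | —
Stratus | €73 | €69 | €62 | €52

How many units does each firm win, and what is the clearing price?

Ember 1, Rook 2; clearing price €122

Merging the schedules and taking the best 3: 138 (Rook-1), 132 (Rook-2), 126 (Ember-1)
First bid not allocated: €122.
Allocation: Ember 1, Rook 2.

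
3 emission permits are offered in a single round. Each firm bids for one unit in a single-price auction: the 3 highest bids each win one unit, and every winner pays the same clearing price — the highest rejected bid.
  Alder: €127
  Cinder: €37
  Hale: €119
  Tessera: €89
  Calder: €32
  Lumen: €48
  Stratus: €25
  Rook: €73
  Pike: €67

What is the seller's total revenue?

Bids ranked high→low: 127 (Alder), 119 (Hale), 89 (Tessera), 73 (Rook), 67 (Pike), …
Top 3: Alder, Hale, Tessera.
First losing bid is Rook's €73, which sets the uniform price.
Total revenue = 3 × €73 = €219.

Total revenue: €219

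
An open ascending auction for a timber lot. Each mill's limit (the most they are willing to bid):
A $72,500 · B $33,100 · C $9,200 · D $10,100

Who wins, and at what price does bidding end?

A wins at $33,100

Open ascending-bid auction: the price rises until one bidder remains; the winner pays the price at which the last rival dropped out.
Limits in order: 72,500 (A) > 33,100 (B) > 10,100 (D) > 9,200 (C)
Bidding ends when B exits at $33,100; A takes it.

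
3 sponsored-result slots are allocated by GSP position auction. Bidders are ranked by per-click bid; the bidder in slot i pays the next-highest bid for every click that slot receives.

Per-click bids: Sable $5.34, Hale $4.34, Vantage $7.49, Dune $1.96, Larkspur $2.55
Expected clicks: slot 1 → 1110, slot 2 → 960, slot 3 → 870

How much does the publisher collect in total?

Total revenue: $12312.30

Per-click bids in order: $7.49 (Vantage) > $5.34 (Sable) > $4.34 (Hale) > $2.55 (Larkspur) > …
Slot 1: Vantage pays $5.34 × 1110 = $5927.40
Slot 2: Sable pays $4.34 × 960 = $4166.40
Slot 3: Hale pays $2.55 × 870 = $2218.50
Total = $12312.30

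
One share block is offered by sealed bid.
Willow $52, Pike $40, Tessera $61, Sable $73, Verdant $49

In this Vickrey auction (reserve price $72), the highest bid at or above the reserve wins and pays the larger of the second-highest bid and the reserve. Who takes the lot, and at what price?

Sable pays $72

Rule: the highest bid at or above the reserve wins and pays the larger of the second-highest bid and the reserve.
Sorting bids: 73 (Sable) > 61 (Tessera) > 52 (Willow) > 49 (Verdant) > 40 (Pike)
Highest eligible bid: Sable at $73.
max(second-highest $61, reserve $72) = $72.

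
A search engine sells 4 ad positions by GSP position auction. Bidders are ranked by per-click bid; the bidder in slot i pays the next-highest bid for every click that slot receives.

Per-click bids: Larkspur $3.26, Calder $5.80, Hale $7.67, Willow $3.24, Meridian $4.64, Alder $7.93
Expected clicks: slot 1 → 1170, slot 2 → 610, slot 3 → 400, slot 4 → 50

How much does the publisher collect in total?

Total revenue: $14530.90

Per-click bids in order: $7.93 (Alder) > $7.67 (Hale) > $5.80 (Calder) > $4.64 (Meridian) > $3.26 (Larkspur) > …
Slot 1: Alder pays $7.67 × 1170 = $8973.90
Slot 2: Hale pays $5.80 × 610 = $3538.00
Slot 3: Calder pays $4.64 × 400 = $1856.00
Slot 4: Meridian pays $3.26 × 50 = $163.00
Total = $14530.90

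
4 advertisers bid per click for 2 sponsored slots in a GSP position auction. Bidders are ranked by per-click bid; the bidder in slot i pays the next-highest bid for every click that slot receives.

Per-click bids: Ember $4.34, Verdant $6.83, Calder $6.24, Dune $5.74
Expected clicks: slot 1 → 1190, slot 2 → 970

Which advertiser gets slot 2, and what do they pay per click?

Calder; $5.74 per click

Sorting advertisers: $6.83 (Verdant) > $6.24 (Calder) > $5.74 (Dune) > …
Slot 2 goes to the second-ranked bidder, Calder, who pays the next bid down: $5.74/click.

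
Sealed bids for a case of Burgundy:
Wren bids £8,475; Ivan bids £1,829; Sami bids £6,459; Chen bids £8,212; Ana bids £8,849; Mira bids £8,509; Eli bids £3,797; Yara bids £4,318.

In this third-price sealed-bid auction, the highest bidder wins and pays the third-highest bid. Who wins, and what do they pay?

Ana pays £8,475

Bids ranked: 8,849 (Ana) > 8,509 (Mira) > 8,475 (Wren) > 8,212 (Chen) > 6,459 (Sami) > 4,318 (Yara) > …
Ana is highest; pays the third-highest bid, £8,475.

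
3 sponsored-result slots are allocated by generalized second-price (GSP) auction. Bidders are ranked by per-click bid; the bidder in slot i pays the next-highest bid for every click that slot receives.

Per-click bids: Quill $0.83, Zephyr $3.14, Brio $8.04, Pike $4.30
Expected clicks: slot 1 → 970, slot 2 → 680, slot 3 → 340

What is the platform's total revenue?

Per-click bids in order: $8.04 (Brio) > $4.30 (Pike) > $3.14 (Zephyr) > $0.83 (Quill)
Slot 1: Brio pays $4.30 × 970 = $4171.00
Slot 2: Pike pays $3.14 × 680 = $2135.20
Slot 3: Zephyr pays $0.83 × 340 = $282.20
Total = $6588.40

Total revenue: $6588.40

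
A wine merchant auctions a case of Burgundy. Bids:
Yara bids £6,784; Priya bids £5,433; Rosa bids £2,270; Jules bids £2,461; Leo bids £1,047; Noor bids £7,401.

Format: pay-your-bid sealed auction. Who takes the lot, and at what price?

Noor pays £7,401

Sorting bids: 7,401 (Noor) > 6,784 (Yara) > 5,433 (Priya) > 2,461 (Jules) > 2,270 (Rosa) > 1,047 (Leo)
Noor is highest → pays own bid, £7,401.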